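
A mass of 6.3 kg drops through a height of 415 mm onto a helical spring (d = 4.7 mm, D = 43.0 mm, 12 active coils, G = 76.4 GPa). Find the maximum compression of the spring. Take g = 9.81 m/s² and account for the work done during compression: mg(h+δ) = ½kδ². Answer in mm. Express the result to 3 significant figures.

k = Gd⁴/(8D³N_a) = (76.4×10³)(4.7⁴)/(8·43.0³·12) = 4.8844 N/mm
W = mg = 6.3 × 9.81 = 61.803 N
½kδ² − Wδ − Wh = 0 → δ = (W + √(W² + 2kWh))/k
δ = (61.803 + √(3819.6 + 250551))/4.8844 = (61.803 + 504.35)/4.8844 = 115.91 mm

116 mm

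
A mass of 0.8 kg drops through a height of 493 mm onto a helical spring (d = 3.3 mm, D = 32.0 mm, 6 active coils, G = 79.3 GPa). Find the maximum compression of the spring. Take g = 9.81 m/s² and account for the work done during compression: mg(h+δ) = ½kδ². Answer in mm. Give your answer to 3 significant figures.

k = Gd⁴/(8D³N_a) = (79.3×10³)(3.3⁴)/(8·32.0³·6) = 5.9791 N/mm
W = mg = 0.8 × 9.81 = 7.848 N
½kδ² − Wδ − Wh = 0 → δ = (W + √(W² + 2kWh))/k
δ = (7.848 + √(61.591 + 46267.2))/5.9791 = (7.848 + 215.24)/5.9791 = 37.311 mm

37.3 mm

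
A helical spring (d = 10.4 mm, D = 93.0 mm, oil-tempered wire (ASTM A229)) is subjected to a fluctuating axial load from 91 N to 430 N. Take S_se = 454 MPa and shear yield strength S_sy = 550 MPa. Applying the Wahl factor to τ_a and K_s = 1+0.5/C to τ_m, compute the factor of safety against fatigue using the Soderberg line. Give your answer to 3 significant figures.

C = D/d = 93.0/10.4 = 8.9423; K_W = (4C−1)/(4C−4)+0.615/C = 1.1632; K_s = 1+0.5/C = 1.0559
F_a = (F_max−F_min)/2 = 169.5 N; F_m = (F_max+F_min)/2 = 260.5 N
τ_a = K_W·8F_aD/(πd³) = 1.1632 × 35.686 = 41.51 MPa
τ_m = K_s·8F_mD/(πd³) = 1.0559 × 54.844 = 57.911 MPa
Soderberg: 1/n_f = τ_a/S_se + τ_m/S_sy = 41.51/454 + 57.911/550 = 0.09143 + 0.10529 = 0.19672
n_f = 1/0.19672 = 5.083

5.08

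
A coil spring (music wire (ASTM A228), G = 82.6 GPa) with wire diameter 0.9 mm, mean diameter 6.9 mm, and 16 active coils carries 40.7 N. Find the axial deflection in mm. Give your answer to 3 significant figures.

31.6 mm

k = Gd⁴/(8D³N_a) = (82.6×10³)(0.9⁴)/(8·6.9³·16) = 1.2888 N/mm
δ = F/k = 40.7 / 1.2888 = 31.579 mm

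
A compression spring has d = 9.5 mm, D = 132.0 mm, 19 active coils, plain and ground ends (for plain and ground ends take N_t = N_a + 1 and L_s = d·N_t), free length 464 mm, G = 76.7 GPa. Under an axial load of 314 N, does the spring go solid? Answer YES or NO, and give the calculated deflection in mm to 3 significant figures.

k = Gd⁴/(8D³N_a) = (76.7×10³)(9.5⁴)/(8·132.0³·19) = 1.787 N/mm
N_t = 20; L_s = 9.5·20 = 190 mm; δ_solid = L₀ − L_s = 464 − 190 = 274 mm
δ = F/k = 314/1.787 = 175.71 mm
δ < δ_solid → spring does not go solid

NO, δ = 176 mm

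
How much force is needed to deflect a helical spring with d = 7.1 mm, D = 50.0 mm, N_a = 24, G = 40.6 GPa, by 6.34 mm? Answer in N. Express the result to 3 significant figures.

k = Gd⁴/(8D³N_a) = (40.6×10³)(7.1⁴)/(8·50.0³·24) = 4.2988 N/mm
F = k·δ = 4.2988 × 6.34 = 27.254 N

27.3 N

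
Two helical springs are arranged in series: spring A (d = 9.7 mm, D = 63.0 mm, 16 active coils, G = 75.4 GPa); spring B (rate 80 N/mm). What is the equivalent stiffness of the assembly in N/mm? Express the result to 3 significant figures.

k_A = Gd⁴/(8D³N_a) = (75.4×10³)(9.7⁴)/(8·63.0³·16) = 20.856 N/mm
Series: 1/k_eq = 1/20.856 + 1/80 = 0.060448; k_eq = 16.543 N/mm

16.5 N/mm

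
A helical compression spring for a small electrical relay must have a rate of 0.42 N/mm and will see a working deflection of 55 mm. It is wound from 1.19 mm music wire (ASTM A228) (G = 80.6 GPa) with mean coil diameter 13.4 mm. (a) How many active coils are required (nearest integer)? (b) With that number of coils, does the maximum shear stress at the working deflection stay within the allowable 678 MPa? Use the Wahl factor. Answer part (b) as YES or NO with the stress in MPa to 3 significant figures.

(a) 20 coils; (b) YES, τ_max = 527 MPa

N_a = Gd⁴/(8D³k) = (80.6×10³)(1.19⁴)/(8·13.4³·0.42) = 19.99 → N_a = 20
Actual rate k = Gd⁴/(8D³·20) = 0.41984 N/mm
Working load F = kδ = 0.41984·55 = 23.091 N
C = 13.4/1.19 = 11.2605; K_W = (4C−1)/(4C−4)+0.615/C = 1.1277
τ_max = K_W·8FD/(πd³) = 1.1277·467.58 = 527.29 MPa
τ_max ≤ 678 MPa → acceptable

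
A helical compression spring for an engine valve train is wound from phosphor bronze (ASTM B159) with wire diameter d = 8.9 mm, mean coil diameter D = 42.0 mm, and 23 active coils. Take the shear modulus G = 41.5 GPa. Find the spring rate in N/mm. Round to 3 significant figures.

19.1 N/mm

k = Gd⁴/(8D³N_a) = (41.5×10³ × 8.9⁴) / (8 × 42.0³ × 23)
  = 2.6038e+08 / 1.36322e+07 = 19.1 N/mm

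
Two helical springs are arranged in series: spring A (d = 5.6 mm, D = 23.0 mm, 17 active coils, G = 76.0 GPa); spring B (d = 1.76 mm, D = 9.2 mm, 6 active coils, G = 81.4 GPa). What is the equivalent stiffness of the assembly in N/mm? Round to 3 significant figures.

14.3 N/mm

k_A = Gd⁴/(8D³N_a) = (76.0×10³)(5.6⁴)/(8·23.0³·17) = 45.169 N/mm
k_B = Gd⁴/(8D³N_a) = (81.4×10³)(1.76⁴)/(8·9.2³·6) = 20.896 N/mm
Series: 1/k_eq = 1/45.169 + 1/20.896 = 0.069994; k_eq = 14.287 N/mm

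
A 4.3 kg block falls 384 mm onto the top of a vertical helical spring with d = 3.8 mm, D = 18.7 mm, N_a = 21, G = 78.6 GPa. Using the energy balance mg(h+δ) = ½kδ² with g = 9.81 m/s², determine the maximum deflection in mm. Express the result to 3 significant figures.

k = Gd⁴/(8D³N_a) = (78.6×10³)(3.8⁴)/(8·18.7³·21) = 14.918 N/mm
W = mg = 4.3 × 9.81 = 42.183 N
½kδ² − Wδ − Wh = 0 → δ = (W + √(W² + 2kWh))/k
δ = (42.183 + √(1779.4 + 483305))/14.918 = (42.183 + 696.48)/14.918 = 49.514 mm

49.5 mm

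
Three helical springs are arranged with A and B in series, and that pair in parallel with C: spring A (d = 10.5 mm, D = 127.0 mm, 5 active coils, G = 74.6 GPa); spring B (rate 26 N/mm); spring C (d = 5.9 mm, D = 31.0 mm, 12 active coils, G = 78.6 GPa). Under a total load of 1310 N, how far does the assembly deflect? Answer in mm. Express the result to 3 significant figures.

31.9 mm

k_A = Gd⁴/(8D³N_a) = (74.6×10³)(10.5⁴)/(8·127.0³·5) = 11.067 N/mm
k_C = Gd⁴/(8D³N_a) = (78.6×10³)(5.9⁴)/(8·31.0³·12) = 33.302 N/mm
Springs A,B series: k_AB = 1/(1/11.067+1/26) = 7.7627 N/mm; parallel with C: k_eq = 7.7627+33.302 = 41.065 N/mm
δ = F/k_eq = 1310/41.065 = 31.901 mm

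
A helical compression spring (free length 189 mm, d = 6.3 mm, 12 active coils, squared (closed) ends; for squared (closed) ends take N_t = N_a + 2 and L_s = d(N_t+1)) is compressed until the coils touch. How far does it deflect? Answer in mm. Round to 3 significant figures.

N_t = 14; L_s = 6.3·15 = 94.5 mm
δ_solid = L₀ − L_s = 189 − 94.5 = 94.5 mm

94.5 mm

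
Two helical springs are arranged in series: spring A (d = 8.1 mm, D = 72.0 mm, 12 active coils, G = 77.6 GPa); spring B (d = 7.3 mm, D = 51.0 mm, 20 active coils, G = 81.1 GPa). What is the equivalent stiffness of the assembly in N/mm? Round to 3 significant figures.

5.01 N/mm

k_A = Gd⁴/(8D³N_a) = (77.6×10³)(8.1⁴)/(8·72.0³·12) = 9.3225 N/mm
k_B = Gd⁴/(8D³N_a) = (81.1×10³)(7.3⁴)/(8·51.0³·20) = 10.851 N/mm
Series: 1/k_eq = 1/9.3225 + 1/10.851 = 0.19942; k_eq = 5.0145 N/mm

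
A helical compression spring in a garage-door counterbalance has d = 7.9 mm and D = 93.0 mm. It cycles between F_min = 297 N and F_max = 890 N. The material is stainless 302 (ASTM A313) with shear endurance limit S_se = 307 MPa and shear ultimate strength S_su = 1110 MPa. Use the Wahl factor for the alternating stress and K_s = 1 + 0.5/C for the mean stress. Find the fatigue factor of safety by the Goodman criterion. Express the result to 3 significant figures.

1.27

C = D/d = 93.0/7.9 = 11.7722; K_W = (4C−1)/(4C−4)+0.615/C = 1.1219; K_s = 1+0.5/C = 1.0425
F_a = (F_max−F_min)/2 = 296.5 N; F_m = (F_max+F_min)/2 = 593.5 N
τ_a = K_W·8F_aD/(πd³) = 1.1219 × 142.42 = 159.77 MPa
τ_m = K_s·8F_mD/(πd³) = 1.0425 × 285.08 = 297.19 MPa
Goodman: 1/n_f = τ_a/S_se + τ_m/S_su = 159.77/307 + 297.19/1110 = 0.52044 + 0.26773 = 0.78817
n_f = 1/0.78817 = 1.269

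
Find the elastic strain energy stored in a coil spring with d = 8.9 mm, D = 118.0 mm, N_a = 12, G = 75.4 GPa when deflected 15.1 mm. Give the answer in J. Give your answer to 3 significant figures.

k = Gd⁴/(8D³N_a) = (75.4×10³)(8.9⁴)/(8·118.0³·12) = 2.9993 N/mm
U = ½kδ² = 0.5 × 2.9993 × 15.1² = 341.93 N·mm = 0.34193 J

0.342 J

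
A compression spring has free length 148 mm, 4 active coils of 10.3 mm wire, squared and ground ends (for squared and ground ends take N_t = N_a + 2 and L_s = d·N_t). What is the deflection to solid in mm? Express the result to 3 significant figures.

86.2 mm

N_t = 6; L_s = 10.3·6 = 61.8 mm
δ_solid = L₀ − L_s = 148 − 61.8 = 86.2 mm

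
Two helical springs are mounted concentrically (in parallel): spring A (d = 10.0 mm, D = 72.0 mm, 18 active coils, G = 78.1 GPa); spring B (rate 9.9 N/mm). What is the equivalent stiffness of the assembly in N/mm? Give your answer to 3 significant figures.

k_A = Gd⁴/(8D³N_a) = (78.1×10³)(10.0⁴)/(8·72.0³·18) = 14.531 N/mm
Parallel: k_eq = 14.531 + 9.9 = 24.431 N/mm

24.4 N/mm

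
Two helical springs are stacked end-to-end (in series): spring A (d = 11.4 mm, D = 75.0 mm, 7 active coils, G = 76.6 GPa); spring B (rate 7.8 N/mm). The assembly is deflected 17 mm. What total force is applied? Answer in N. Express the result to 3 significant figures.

k_A = Gd⁴/(8D³N_a) = (76.6×10³)(11.4⁴)/(8·75.0³·7) = 54.762 N/mm
Series: 1/k_eq = 1/54.762 + 1/7.8 = 0.14647; k_eq = 6.8275 N/mm
F = k_eq·δ = 6.8275·17 = 116.07 N

116 N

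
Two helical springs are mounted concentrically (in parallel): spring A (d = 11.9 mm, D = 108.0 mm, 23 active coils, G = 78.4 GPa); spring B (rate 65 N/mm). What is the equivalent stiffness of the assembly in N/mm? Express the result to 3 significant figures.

71.8 N/mm

k_A = Gd⁴/(8D³N_a) = (78.4×10³)(11.9⁴)/(8·108.0³·23) = 6.7829 N/mm
Parallel: k_eq = 6.7829 + 65 = 71.783 N/mm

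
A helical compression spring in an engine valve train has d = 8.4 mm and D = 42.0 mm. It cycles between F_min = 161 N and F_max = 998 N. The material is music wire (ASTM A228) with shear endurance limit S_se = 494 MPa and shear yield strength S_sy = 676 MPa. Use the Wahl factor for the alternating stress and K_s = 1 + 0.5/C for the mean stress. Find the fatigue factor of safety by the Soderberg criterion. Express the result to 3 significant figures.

2.70

C = D/d = 42.0/8.4 = 5.0000; K_W = (4C−1)/(4C−4)+0.615/C = 1.3105; K_s = 1+0.5/C = 1.1000
F_a = (F_max−F_min)/2 = 418.5 N; F_m = (F_max+F_min)/2 = 579.5 N
τ_a = K_W·8F_aD/(πd³) = 1.3105 × 75.517 = 98.966 MPa
τ_m = K_s·8F_mD/(πd³) = 1.1000 × 104.57 = 115.03 MPa
Soderberg: 1/n_f = τ_a/S_se + τ_m/S_sy = 98.966/494 + 115.03/676 = 0.20034 + 0.17016 = 0.37049
n_f = 1/0.37049 = 2.699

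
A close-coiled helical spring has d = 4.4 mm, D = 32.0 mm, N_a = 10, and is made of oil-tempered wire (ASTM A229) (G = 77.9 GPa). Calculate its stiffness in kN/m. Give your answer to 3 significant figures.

11.1 kN/m

k = Gd⁴/(8D³N_a) = (77.9×10³ × 4.4⁴) / (8 × 32.0³ × 10)
  = 2.91977e+07 / 2.62144e+06 = 11.138 N/mm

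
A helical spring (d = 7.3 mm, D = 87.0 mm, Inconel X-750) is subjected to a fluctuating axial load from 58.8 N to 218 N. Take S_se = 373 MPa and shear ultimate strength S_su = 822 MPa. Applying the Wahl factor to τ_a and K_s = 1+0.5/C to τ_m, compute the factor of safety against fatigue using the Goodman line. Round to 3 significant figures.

4.24

C = D/d = 87.0/7.3 = 11.9178; K_W = (4C−1)/(4C−4)+0.615/C = 1.1203; K_s = 1+0.5/C = 1.0420
F_a = (F_max−F_min)/2 = 79.6 N; F_m = (F_max+F_min)/2 = 138.4 N
τ_a = K_W·8F_aD/(πd³) = 1.1203 × 45.332 = 50.785 MPa
τ_m = K_s·8F_mD/(πd³) = 1.0420 × 78.818 = 82.125 MPa
Goodman: 1/n_f = τ_a/S_se + τ_m/S_su = 50.785/373 + 82.125/822 = 0.13615 + 0.09991 = 0.23606
n_f = 1/0.23606 = 4.236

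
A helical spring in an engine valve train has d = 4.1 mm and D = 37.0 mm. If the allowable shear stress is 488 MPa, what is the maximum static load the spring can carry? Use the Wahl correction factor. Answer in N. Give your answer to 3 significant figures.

307 N

C = D/d = 37.0/4.1 = 9.0244
K_W = (4C−1)/(4C−4) + 0.615/C = 35.098/32.098 + 0.0681 = 1.1616
τ_max = K·8FD/(πd³) → F_max = τ_allow·πd³/(8DK)
F_max = 488·π·4.1³/(8·37.0·1.1616) = 1.0566e+05/343.84 = 307.3 N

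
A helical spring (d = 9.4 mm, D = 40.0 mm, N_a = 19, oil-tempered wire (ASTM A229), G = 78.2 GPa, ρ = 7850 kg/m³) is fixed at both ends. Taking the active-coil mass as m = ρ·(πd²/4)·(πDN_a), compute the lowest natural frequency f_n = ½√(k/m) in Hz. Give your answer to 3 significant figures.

k = Gd⁴/(8D³N_a) = (78.2×10³)(9.4⁴)/(8·40.0³·19) = 62.762 N/mm = 62762 N/m
Wire length L = πDN_a = π·40.0·19 = 2387.6 mm
m = ρ·(πd²/4)·L = 7850 × 69.398×10⁻⁶ m² × 2.3876 m = 1.3007 kg
f_n = ½√(k/m) = 0.5·√(62762/1.3007) = 0.5·√(48252) = 109.83 Hz

110 Hz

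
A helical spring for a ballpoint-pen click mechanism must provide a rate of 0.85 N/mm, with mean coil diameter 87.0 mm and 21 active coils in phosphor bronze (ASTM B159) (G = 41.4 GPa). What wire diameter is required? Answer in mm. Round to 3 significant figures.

6.90 mm

d = (8D³N_a·k / G)^(1/4) = (8·87.0³·21·0.85 / (41.4×10³))^0.25
  = (2271.4)^0.25 = 6.9035 mm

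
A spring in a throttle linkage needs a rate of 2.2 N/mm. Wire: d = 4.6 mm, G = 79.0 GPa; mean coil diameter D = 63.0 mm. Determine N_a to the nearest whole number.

8

N_a = Gd⁴/(8D³k) = (79.0×10³ × 4.6⁴)/(8 × 63.0³ × 2.2)
    = 3.53719e+07 / 4.40083e+06 = 8.038 → 8 coils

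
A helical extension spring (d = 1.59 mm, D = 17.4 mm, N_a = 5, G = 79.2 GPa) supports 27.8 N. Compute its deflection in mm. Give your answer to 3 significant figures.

k = Gd⁴/(8D³N_a) = (79.2×10³)(1.59⁴)/(8·17.4³·5) = 2.4022 N/mm
δ = F/k = 27.8 / 2.4022 = 11.573 mm

11.6 mm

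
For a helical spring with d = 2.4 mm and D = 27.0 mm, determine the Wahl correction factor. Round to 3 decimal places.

1.128

C = D/d = 27.0/2.4 = 11.2500
K_W = (4C−1)/(4C−4) + 0.615/C = 44.000/41.000 + 0.0547 = 1.1278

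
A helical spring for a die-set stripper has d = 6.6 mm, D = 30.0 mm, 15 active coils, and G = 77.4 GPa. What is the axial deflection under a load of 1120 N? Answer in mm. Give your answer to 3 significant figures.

k = Gd⁴/(8D³N_a) = (77.4×10³)(6.6⁴)/(8·30.0³·15) = 45.329 N/mm
δ = F/k = 1120 / 45.329 = 24.708 mm

24.7 mm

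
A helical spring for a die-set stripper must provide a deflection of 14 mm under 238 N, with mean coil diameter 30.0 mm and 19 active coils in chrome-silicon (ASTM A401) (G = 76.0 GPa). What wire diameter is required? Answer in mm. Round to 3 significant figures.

5.50 mm

Required rate k = F/δ = 238/14 = 17 N/mm
d = (8D³N_a·k / G)^(1/4) = (8·30.0³·19·17 / (76.0×10³))^0.25
  = (918)^0.25 = 5.5044 mm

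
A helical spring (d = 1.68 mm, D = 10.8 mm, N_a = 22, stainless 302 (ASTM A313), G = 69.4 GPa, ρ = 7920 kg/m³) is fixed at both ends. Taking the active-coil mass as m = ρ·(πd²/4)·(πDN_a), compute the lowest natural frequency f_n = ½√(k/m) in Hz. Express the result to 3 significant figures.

218 Hz

k = Gd⁴/(8D³N_a) = (69.4×10³)(1.68⁴)/(8·10.8³·22) = 2.4935 N/mm = 2493.5 N/m
Wire length L = πDN_a = π·10.8·22 = 746.44 mm
m = ρ·(πd²/4)·L = 7920 × 2.2167×10⁻⁶ m² × 0.74644 m = 0.013105 kg
f_n = ½√(k/m) = 0.5·√(2493.5/0.013105) = 0.5·√(1.9028e+05) = 218.1 Hz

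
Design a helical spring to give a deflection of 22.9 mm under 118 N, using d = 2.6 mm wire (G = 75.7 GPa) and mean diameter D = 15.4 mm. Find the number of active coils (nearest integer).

Required rate k = F/δ = 118/22.9 = 5.1528 N/mm
N_a = Gd⁴/(8D³k) = (75.7×10³ × 2.6⁴)/(8 × 15.4³ × 5.1528)
    = 3.45931e+06 / 150556 = 22.98 → 23 coils

23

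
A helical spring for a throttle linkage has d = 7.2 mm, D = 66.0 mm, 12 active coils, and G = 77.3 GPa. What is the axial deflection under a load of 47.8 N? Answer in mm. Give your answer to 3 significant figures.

k = Gd⁴/(8D³N_a) = (77.3×10³)(7.2⁴)/(8·66.0³·12) = 7.5267 N/mm
δ = F/k = 47.8 / 7.5267 = 6.3507 mm

6.35 mm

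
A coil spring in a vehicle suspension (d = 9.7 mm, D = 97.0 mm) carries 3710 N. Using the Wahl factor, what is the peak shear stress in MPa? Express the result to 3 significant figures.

1150 MPa

Spring index C = D/d = 97.0/9.7 = 10.0000
K_W = (4C−1)/(4C−4) + 0.615/C = 39.000/36.000 + 0.0615 = 1.1448
τ₀ = 8FD/(πd³) = 8·3710·97.0/(π·9.7³) = 2.87896e+06/2867.2 = 1004.1 MPa
τ_max = K·τ₀ = 1.1448 × 1004.1 = 1149.5 MPa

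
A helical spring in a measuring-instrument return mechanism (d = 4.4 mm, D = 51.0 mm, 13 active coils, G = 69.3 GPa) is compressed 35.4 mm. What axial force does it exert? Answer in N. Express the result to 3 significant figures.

66.7 N

k = Gd⁴/(8D³N_a) = (69.3×10³)(4.4⁴)/(8·51.0³·13) = 1.8828 N/mm
F = k·δ = 1.8828 × 35.4 = 66.65 N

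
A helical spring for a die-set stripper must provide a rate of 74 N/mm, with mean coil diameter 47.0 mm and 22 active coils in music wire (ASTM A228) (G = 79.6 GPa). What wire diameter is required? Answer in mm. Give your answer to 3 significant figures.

11.4 mm

d = (8D³N_a·k / G)^(1/4) = (8·47.0³·22·74 / (79.6×10³))^0.25
  = (16987)^0.25 = 11.4165 mm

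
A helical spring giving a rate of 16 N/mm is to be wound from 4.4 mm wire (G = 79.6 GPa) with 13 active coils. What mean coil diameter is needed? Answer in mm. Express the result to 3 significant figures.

D = (Gd⁴/(8N_a·k))^(1/3) = (79.6×10³·4.4⁴/(8·13·16))^(1/3)
  = (17929.6)^(1/3) = 26.1732 mm

26.2 mm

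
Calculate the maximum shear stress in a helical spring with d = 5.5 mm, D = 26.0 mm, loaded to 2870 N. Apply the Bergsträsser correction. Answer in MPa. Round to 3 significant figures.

Spring index C = D/d = 26.0/5.5 = 4.7273
K_B = (4C+2)/(4C−3) = 20.909/15.909 = 1.3143
τ₀ = 8FD/(πd³) = 8·2870·26.0/(π·5.5³) = 596960/522.68 = 1142.1 MPa
τ_max = K·τ₀ = 1.3143 × 1142.1 = 1501.1 MPa

1500 MPa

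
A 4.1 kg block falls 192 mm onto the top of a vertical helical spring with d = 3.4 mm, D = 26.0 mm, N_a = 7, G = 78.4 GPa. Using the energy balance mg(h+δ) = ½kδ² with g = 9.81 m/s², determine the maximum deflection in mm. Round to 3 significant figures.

42.1 mm

k = Gd⁴/(8D³N_a) = (78.4×10³)(3.4⁴)/(8·26.0³·7) = 10.644 N/mm
W = mg = 4.1 × 9.81 = 40.221 N
½kδ² − Wδ − Wh = 0 → δ = (W + √(W² + 2kWh))/k
δ = (40.221 + √(1617.7 + 164402))/10.644 = (40.221 + 407.46)/10.644 = 42.057 mm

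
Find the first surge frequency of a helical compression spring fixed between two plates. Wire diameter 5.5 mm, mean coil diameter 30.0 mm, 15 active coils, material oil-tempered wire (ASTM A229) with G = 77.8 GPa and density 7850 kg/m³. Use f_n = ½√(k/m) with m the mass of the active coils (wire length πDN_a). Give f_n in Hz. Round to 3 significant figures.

144 Hz

k = Gd⁴/(8D³N_a) = (77.8×10³)(5.5⁴)/(8·30.0³·15) = 21.973 N/mm = 21973 N/m
Wire length L = πDN_a = π·30.0·15 = 1413.7 mm
m = ρ·(πd²/4)·L = 7850 × 23.758×10⁻⁶ m² × 1.4137 m = 0.26366 kg
f_n = ½√(k/m) = 0.5·√(21973/0.26366) = 0.5·√(83337) = 144.34 Hz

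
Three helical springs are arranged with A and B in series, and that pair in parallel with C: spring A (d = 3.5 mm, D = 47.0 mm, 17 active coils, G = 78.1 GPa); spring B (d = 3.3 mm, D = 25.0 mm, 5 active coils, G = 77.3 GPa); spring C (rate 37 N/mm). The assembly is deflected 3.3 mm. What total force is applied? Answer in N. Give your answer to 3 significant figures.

125 N

k_A = Gd⁴/(8D³N_a) = (78.1×10³)(3.5⁴)/(8·47.0³·17) = 0.83002 N/mm
k_B = Gd⁴/(8D³N_a) = (77.3×10³)(3.3⁴)/(8·25.0³·5) = 14.667 N/mm
Springs A,B series: k_AB = 1/(1/0.83002+1/14.667) = 0.78557 N/mm; parallel with C: k_eq = 0.78557+37 = 37.786 N/mm
F = k_eq·δ = 37.786·3.3 = 124.69 N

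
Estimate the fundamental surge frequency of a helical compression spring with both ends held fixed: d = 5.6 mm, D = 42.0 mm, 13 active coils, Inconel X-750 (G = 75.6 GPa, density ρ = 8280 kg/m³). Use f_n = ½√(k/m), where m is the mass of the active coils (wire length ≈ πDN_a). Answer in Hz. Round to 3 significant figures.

k = Gd⁴/(8D³N_a) = (75.6×10³)(5.6⁴)/(8·42.0³·13) = 9.6492 N/mm = 9649.2 N/m
Wire length L = πDN_a = π·42.0·13 = 1715.3 mm
m = ρ·(πd²/4)·L = 8280 × 24.63×10⁻⁶ m² × 1.7153 m = 0.34982 kg
f_n = ½√(k/m) = 0.5·√(9649.2/0.34982) = 0.5·√(27584) = 83.042 Hz

83.0 Hz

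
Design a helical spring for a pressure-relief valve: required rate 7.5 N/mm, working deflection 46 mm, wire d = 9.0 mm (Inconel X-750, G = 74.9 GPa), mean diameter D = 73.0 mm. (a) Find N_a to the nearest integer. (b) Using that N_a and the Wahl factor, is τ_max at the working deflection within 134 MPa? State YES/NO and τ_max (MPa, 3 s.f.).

(a) 21 coils; (b) YES, τ_max = 104 MPa

N_a = Gd⁴/(8D³k) = (74.9×10³)(9.0⁴)/(8·73.0³·7.5) = 21.05 → N_a = 21
Actual rate k = Gd⁴/(8D³·21) = 7.5192 N/mm
Working load F = kδ = 7.5192·46 = 345.89 N
C = 73.0/9.0 = 8.1111; K_W = (4C−1)/(4C−4)+0.615/C = 1.1813
τ_max = K_W·8FD/(πd³) = 1.1813·88.2 = 104.19 MPa
τ_max ≤ 134 MPa → acceptable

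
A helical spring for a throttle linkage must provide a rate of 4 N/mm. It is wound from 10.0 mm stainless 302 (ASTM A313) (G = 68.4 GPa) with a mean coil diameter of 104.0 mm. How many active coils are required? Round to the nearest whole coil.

N_a = Gd⁴/(8D³k) = (68.4×10³ × 10.0⁴)/(8 × 104.0³ × 4)
    = 6.84e+08 / 3.59956e+07 = 19 → 19 coils

19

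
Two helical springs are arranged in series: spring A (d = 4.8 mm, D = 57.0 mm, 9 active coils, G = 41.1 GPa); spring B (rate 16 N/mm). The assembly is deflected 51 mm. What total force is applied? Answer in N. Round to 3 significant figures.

k_A = Gd⁴/(8D³N_a) = (41.1×10³)(4.8⁴)/(8·57.0³·9) = 1.6363 N/mm
Series: 1/k_eq = 1/1.6363 + 1/16 = 0.67365; k_eq = 1.4844 N/mm
F = k_eq·δ = 1.4844·51 = 75.707 N

75.7 N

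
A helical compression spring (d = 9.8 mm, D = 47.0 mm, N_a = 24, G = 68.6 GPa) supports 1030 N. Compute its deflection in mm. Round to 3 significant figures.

k = Gd⁴/(8D³N_a) = (68.6×10³)(9.8⁴)/(8·47.0³·24) = 31.742 N/mm
δ = F/k = 1030 / 31.742 = 32.449 mm

32.4 mm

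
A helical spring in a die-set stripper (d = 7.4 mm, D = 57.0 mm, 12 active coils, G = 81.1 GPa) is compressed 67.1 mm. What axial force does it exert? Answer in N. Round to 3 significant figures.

k = Gd⁴/(8D³N_a) = (81.1×10³)(7.4⁴)/(8·57.0³·12) = 13.679 N/mm
F = k·δ = 13.679 × 67.1 = 917.86 N

918 N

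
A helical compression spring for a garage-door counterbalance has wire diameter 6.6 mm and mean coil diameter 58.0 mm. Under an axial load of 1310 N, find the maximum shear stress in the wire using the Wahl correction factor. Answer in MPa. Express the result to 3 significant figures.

Spring index C = D/d = 58.0/6.6 = 8.7879
K_W = (4C−1)/(4C−4) + 0.615/C = 34.152/31.152 + 0.0700 = 1.1663
τ₀ = 8FD/(πd³) = 8·1310·58.0/(π·6.6³) = 607840/903.2 = 672.99 MPa
τ_max = K·τ₀ = 1.1663 × 672.99 = 784.9 MPa

785 MPa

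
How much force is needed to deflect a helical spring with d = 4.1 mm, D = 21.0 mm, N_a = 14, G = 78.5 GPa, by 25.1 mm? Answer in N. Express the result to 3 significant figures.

537 N

k = Gd⁴/(8D³N_a) = (78.5×10³)(4.1⁴)/(8·21.0³·14) = 21.386 N/mm
F = k·δ = 21.386 × 25.1 = 536.79 N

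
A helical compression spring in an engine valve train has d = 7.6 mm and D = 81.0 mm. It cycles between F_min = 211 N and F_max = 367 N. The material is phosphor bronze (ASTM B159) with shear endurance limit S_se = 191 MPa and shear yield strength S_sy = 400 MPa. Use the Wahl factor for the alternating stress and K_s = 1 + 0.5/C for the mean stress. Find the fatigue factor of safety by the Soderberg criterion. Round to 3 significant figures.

1.74

C = D/d = 81.0/7.6 = 10.6579; K_W = (4C−1)/(4C−4)+0.615/C = 1.1354; K_s = 1+0.5/C = 1.0469
F_a = (F_max−F_min)/2 = 78 N; F_m = (F_max+F_min)/2 = 289 N
τ_a = K_W·8F_aD/(πd³) = 1.1354 × 36.65 = 41.611 MPa
τ_m = K_s·8F_mD/(πd³) = 1.0469 × 135.79 = 142.17 MPa
Soderberg: 1/n_f = τ_a/S_se + τ_m/S_sy = 41.611/191 + 142.17/400 = 0.21786 + 0.35541 = 0.57327
n_f = 1/0.57327 = 1.744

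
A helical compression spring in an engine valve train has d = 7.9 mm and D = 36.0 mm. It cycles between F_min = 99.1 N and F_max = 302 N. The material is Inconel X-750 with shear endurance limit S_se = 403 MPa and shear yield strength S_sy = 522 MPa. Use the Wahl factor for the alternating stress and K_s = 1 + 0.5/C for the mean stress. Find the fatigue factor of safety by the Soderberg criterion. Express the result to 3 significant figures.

C = D/d = 36.0/7.9 = 4.5570; K_W = (4C−1)/(4C−4)+0.615/C = 1.3458; K_s = 1+0.5/C = 1.1097
F_a = (F_max−F_min)/2 = 101.45 N; F_m = (F_max+F_min)/2 = 200.55 N
τ_a = K_W·8F_aD/(πd³) = 1.3458 × 18.863 = 25.386 MPa
τ_m = K_s·8F_mD/(πd³) = 1.1097 × 37.289 = 41.381 MPa
Soderberg: 1/n_f = τ_a/S_se + τ_m/S_sy = 25.386/403 + 41.381/522 = 0.06299 + 0.07927 = 0.14227
n_f = 1/0.14227 = 7.029

7.03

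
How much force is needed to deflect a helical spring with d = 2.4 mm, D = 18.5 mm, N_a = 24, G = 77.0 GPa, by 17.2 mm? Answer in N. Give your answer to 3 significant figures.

k = Gd⁴/(8D³N_a) = (77.0×10³)(2.4⁴)/(8·18.5³·24) = 2.1015 N/mm
F = k·δ = 2.1015 × 17.2 = 36.145 N

36.1 N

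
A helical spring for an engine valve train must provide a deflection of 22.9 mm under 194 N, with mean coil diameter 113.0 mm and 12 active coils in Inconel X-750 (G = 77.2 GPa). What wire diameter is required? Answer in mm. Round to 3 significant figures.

11.1 mm

Required rate k = F/δ = 194/22.9 = 8.4716 N/mm
d = (8D³N_a·k / G)^(1/4) = (8·113.0³·12·8.4716 / (77.2×10³))^0.25
  = (15200)^0.25 = 11.1036 mm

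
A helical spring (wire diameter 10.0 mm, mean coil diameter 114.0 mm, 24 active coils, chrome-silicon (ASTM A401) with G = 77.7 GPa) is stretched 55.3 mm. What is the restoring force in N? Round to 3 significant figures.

k = Gd⁴/(8D³N_a) = (77.7×10³)(10.0⁴)/(8·114.0³·24) = 2.7315 N/mm
F = k·δ = 2.7315 × 55.3 = 151.05 N

151 N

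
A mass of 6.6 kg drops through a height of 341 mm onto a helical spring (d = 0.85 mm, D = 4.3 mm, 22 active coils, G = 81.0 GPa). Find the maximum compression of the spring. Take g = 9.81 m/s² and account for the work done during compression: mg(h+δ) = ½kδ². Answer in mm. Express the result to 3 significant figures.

144 mm

k = Gd⁴/(8D³N_a) = (81.0×10³)(0.85⁴)/(8·4.3³·22) = 3.0216 N/mm
W = mg = 6.6 × 9.81 = 64.746 N
½kδ² − Wδ − Wh = 0 → δ = (W + √(W² + 2kWh))/k
δ = (64.746 + √(4192 + 133426))/3.0216 = (64.746 + 370.97)/3.0216 = 144.2 mm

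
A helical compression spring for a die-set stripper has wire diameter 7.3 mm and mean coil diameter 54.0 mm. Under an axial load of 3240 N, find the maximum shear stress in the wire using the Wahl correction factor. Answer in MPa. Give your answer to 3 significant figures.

Spring index C = D/d = 54.0/7.3 = 7.3973
K_W = (4C−1)/(4C−4) + 0.615/C = 28.589/25.589 + 0.0831 = 1.2004
τ₀ = 8FD/(πd³) = 8·3240·54.0/(π·7.3³) = 1.39968e+06/1222.1 = 1145.3 MPa
τ_max = K·τ₀ = 1.2004 × 1145.3 = 1374.8 MPa

1370 MPa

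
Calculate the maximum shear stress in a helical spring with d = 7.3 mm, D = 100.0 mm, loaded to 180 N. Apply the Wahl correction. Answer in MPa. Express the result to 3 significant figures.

Spring index C = D/d = 100.0/7.3 = 13.6986
K_W = (4C−1)/(4C−4) + 0.615/C = 53.795/50.795 + 0.0449 = 1.1040
τ₀ = 8FD/(πd³) = 8·180·100.0/(π·7.3³) = 144000/1222.1 = 117.83 MPa
τ_max = K·τ₀ = 1.1040 × 117.83 = 130.08 MPa

130 MPa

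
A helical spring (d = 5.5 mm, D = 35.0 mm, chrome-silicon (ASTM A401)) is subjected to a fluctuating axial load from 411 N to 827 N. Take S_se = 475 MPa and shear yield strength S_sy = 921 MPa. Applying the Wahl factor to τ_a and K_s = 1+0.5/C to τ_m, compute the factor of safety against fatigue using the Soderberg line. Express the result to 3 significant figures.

C = D/d = 35.0/5.5 = 6.3636; K_W = (4C−1)/(4C−4)+0.615/C = 1.2365; K_s = 1+0.5/C = 1.0786
F_a = (F_max−F_min)/2 = 208 N; F_m = (F_max+F_min)/2 = 619 N
τ_a = K_W·8F_aD/(πd³) = 1.2365 × 111.43 = 137.77 MPa
τ_m = K_s·8F_mD/(πd³) = 1.0786 × 331.6 = 357.65 MPa
Soderberg: 1/n_f = τ_a/S_se + τ_m/S_sy = 137.77/475 + 357.65/921 = 0.29005 + 0.38833 = 0.67838
n_f = 1/0.67838 = 1.474

1.47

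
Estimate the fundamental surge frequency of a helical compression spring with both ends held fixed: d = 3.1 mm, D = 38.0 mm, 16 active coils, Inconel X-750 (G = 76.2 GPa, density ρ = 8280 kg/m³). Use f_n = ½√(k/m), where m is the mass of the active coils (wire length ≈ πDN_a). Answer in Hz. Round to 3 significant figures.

45.8 Hz

k = Gd⁴/(8D³N_a) = (76.2×10³)(3.1⁴)/(8·38.0³·16) = 1.0019 N/mm = 1001.9 N/m
Wire length L = πDN_a = π·38.0·16 = 1910.1 mm
m = ρ·(πd²/4)·L = 8280 × 7.5477×10⁻⁶ m² × 1.9101 m = 0.11937 kg
f_n = ½√(k/m) = 0.5·√(1001.9/0.11937) = 0.5·√(8393.5) = 45.808 Hz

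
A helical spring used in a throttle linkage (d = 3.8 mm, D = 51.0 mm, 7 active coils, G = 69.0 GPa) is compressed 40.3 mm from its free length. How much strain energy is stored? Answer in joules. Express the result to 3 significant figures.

k = Gd⁴/(8D³N_a) = (69.0×10³)(3.8⁴)/(8·51.0³·7) = 1.9368 N/mm
U = ½kδ² = 0.5 × 1.9368 × 40.3² = 1572.8 N·mm = 1.5728 J

1.57 J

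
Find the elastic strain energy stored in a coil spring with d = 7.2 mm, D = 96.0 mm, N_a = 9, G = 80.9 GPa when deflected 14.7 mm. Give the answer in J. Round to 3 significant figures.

0.369 J

k = Gd⁴/(8D³N_a) = (80.9×10³)(7.2⁴)/(8·96.0³·9) = 3.413 N/mm
U = ½kδ² = 0.5 × 3.413 × 14.7² = 368.75 N·mm = 0.36875 J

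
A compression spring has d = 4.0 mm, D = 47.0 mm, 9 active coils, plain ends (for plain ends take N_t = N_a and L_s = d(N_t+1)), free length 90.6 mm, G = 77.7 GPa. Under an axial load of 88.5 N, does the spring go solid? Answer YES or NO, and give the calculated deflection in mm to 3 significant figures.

k = Gd⁴/(8D³N_a) = (77.7×10³)(4.0⁴)/(8·47.0³·9) = 2.6609 N/mm
N_t = 9; L_s = 4.0·10 = 40 mm; δ_solid = L₀ − L_s = 90.6 − 40 = 50.6 mm
δ = F/k = 88.5/2.6609 = 33.259 mm
δ < δ_solid → spring does not go solid

NO, δ = 33.3 mm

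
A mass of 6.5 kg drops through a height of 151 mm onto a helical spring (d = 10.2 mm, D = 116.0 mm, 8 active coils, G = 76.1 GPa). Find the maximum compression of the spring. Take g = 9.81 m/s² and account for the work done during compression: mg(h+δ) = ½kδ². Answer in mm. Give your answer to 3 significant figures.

56.7 mm

k = Gd⁴/(8D³N_a) = (76.1×10³)(10.2⁴)/(8·116.0³·8) = 8.2458 N/mm
W = mg = 6.5 × 9.81 = 63.765 N
½kδ² − Wδ − Wh = 0 → δ = (W + √(W² + 2kWh))/k
δ = (63.765 + √(4066 + 158789))/8.2458 = (63.765 + 403.55)/8.2458 = 56.674 mm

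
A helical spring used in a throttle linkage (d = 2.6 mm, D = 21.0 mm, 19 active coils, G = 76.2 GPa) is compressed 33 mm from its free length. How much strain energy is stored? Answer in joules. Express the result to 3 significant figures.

1.35 J

k = Gd⁴/(8D³N_a) = (76.2×10³)(2.6⁴)/(8·21.0³·19) = 2.4737 N/mm
U = ½kδ² = 0.5 × 2.4737 × 33² = 1346.9 N·mm = 1.3469 J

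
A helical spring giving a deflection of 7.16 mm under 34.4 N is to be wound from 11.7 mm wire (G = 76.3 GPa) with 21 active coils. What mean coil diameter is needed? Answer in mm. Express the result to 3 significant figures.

Required rate k = F/δ = 34.4/7.16 = 4.8045 N/mm
D = (Gd⁴/(8N_a·k))^(1/3) = (76.3×10³·11.7⁴/(8·21·4.8045))^(1/3)
  = (1.77139e+06)^(1/3) = 120.9960 mm

121 mm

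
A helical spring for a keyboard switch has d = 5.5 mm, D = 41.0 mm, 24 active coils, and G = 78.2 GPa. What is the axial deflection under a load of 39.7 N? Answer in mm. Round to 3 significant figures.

k = Gd⁴/(8D³N_a) = (78.2×10³)(5.5⁴)/(8·41.0³·24) = 5.4076 N/mm
δ = F/k = 39.7 / 5.4076 = 7.3415 mm

7.34 mm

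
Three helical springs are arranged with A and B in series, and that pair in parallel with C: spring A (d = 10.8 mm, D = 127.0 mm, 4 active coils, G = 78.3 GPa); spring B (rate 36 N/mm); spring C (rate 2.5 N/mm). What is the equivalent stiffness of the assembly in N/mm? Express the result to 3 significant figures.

13.7 N/mm

k_A = Gd⁴/(8D³N_a) = (78.3×10³)(10.8⁴)/(8·127.0³·4) = 16.252 N/mm
Springs A,B series: k_AB = 1/(1/16.252+1/36) = 11.197 N/mm; parallel with C: k_eq = 11.197+2.5 = 13.697 N/mm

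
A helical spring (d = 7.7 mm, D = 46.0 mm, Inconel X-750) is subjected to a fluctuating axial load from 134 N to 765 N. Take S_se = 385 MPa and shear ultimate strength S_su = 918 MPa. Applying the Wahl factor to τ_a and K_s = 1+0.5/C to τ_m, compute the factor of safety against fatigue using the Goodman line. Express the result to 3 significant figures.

2.50

C = D/d = 46.0/7.7 = 5.9740; K_W = (4C−1)/(4C−4)+0.615/C = 1.2537; K_s = 1+0.5/C = 1.0837
F_a = (F_max−F_min)/2 = 315.5 N; F_m = (F_max+F_min)/2 = 449.5 N
τ_a = K_W·8F_aD/(πd³) = 1.2537 × 80.952 = 101.49 MPa
τ_m = K_s·8F_mD/(πd³) = 1.0837 × 115.33 = 124.99 MPa
Goodman: 1/n_f = τ_a/S_se + τ_m/S_su = 101.49/385 + 124.99/918 = 0.26361 + 0.13615 = 0.39976
n_f = 1/0.39976 = 2.501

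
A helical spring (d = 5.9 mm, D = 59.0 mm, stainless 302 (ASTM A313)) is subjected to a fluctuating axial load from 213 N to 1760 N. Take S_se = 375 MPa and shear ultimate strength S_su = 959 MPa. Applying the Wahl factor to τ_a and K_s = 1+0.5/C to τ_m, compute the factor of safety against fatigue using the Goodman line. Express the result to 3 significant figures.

0.397

C = D/d = 59.0/5.9 = 10.0000; K_W = (4C−1)/(4C−4)+0.615/C = 1.1448; K_s = 1+0.5/C = 1.0500
F_a = (F_max−F_min)/2 = 773.5 N; F_m = (F_max+F_min)/2 = 986.5 N
τ_a = K_W·8F_aD/(πd³) = 1.1448 × 565.84 = 647.8 MPa
τ_m = K_s·8F_mD/(πd³) = 1.0500 × 721.66 = 757.74 MPa
Goodman: 1/n_f = τ_a/S_se + τ_m/S_su = 647.8/375 + 757.74/959 = 1.72746 + 0.79014 = 2.5176
n_f = 1/2.5176 = 0.3972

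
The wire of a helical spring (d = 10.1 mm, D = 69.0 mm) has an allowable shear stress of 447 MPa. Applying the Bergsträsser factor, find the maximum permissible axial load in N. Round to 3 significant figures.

2170 N

C = D/d = 69.0/10.1 = 6.8317
K_B = (4C+2)/(4C−3) = 29.327/24.327 = 1.2055
τ_max = K·8FD/(πd³) → F_max = τ_allow·πd³/(8DK)
F_max = 447·π·10.1³/(8·69.0·1.2055) = 1.4468e+06/665.46 = 2174.2 N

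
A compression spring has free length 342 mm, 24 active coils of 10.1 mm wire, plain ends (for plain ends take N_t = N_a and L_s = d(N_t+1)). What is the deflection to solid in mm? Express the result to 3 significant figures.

89.5 mm

N_t = 24; L_s = 10.1·25 = 252.5 mm
δ_solid = L₀ − L_s = 342 − 252.5 = 89.5 mm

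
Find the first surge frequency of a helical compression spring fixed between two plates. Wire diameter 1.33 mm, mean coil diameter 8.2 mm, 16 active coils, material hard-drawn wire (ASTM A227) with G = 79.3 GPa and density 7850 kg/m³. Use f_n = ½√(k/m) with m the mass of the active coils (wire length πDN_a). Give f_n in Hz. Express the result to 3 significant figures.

k = Gd⁴/(8D³N_a) = (79.3×10³)(1.33⁴)/(8·8.2³·16) = 3.5158 N/mm = 3515.8 N/m
Wire length L = πDN_a = π·8.2·16 = 412.18 mm
m = ρ·(πd²/4)·L = 7850 × 1.3893×10⁻⁶ m² × 0.41218 m = 0.0044952 kg
f_n = ½√(k/m) = 0.5·√(3515.8/0.0044952) = 0.5·√(7.8213e+05) = 442.19 Hz

442 Hz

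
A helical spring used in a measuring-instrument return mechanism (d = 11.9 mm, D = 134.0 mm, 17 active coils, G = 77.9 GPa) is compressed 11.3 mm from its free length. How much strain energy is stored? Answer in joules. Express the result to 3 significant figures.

0.305 J

k = Gd⁴/(8D³N_a) = (77.9×10³)(11.9⁴)/(8·134.0³·17) = 4.7739 N/mm
U = ½kδ² = 0.5 × 4.7739 × 11.3² = 304.79 N·mm = 0.30479 J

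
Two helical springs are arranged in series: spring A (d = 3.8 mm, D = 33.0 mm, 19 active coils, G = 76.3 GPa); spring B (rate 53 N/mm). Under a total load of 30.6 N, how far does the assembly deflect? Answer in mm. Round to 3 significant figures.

11.1 mm

k_A = Gd⁴/(8D³N_a) = (76.3×10³)(3.8⁴)/(8·33.0³·19) = 2.9126 N/mm
Series: 1/k_eq = 1/2.9126 + 1/53 = 0.36221; k_eq = 2.7608 N/mm
δ = F/k_eq = 30.6/2.7608 = 11.084 mm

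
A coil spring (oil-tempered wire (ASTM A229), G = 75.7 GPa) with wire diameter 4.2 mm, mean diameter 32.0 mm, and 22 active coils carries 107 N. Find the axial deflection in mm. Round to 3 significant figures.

26.2 mm

k = Gd⁴/(8D³N_a) = (75.7×10³)(4.2⁴)/(8·32.0³·22) = 4.0844 N/mm
δ = F/k = 107 / 4.0844 = 26.197 mm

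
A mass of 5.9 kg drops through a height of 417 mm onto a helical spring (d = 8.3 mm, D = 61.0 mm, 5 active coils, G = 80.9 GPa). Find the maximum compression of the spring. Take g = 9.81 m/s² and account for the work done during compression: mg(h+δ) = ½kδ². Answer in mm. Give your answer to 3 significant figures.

35.2 mm

k = Gd⁴/(8D³N_a) = (80.9×10³)(8.3⁴)/(8·61.0³·5) = 42.287 N/mm
W = mg = 5.9 × 9.81 = 57.879 N
½kδ² − Wδ − Wh = 0 → δ = (W + √(W² + 2kWh))/k
δ = (57.879 + √(3350 + 2.04126e+06))/42.287 = (57.879 + 1429.9)/42.287 = 35.182 mm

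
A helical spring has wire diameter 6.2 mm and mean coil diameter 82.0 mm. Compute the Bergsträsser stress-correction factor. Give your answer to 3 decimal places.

1.100

C = D/d = 82.0/6.2 = 13.2258
K_B = (4C+2)/(4C−3) = 54.903/49.903 = 1.1002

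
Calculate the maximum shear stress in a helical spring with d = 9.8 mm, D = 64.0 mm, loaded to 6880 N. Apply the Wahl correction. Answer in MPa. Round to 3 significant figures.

1470 MPa

Spring index C = D/d = 64.0/9.8 = 6.5306
K_W = (4C−1)/(4C−4) + 0.615/C = 25.122/22.122 + 0.0942 = 1.2298
τ₀ = 8FD/(πd³) = 8·6880·64.0/(π·9.8³) = 3.52256e+06/2956.8 = 1191.3 MPa
τ_max = K·τ₀ = 1.2298 × 1191.3 = 1465.1 MPa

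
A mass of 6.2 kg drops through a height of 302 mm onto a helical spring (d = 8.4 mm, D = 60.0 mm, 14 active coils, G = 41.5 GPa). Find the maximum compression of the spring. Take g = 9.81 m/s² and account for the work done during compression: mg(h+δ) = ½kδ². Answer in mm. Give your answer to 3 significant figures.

k = Gd⁴/(8D³N_a) = (41.5×10³)(8.4⁴)/(8·60.0³·14) = 8.5407 N/mm
W = mg = 6.2 × 9.81 = 60.822 N
½kδ² − Wδ − Wh = 0 → δ = (W + √(W² + 2kWh))/k
δ = (60.822 + √(3699.3 + 313755))/8.5407 = (60.822 + 563.43)/8.5407 = 73.092 mm

73.1 mm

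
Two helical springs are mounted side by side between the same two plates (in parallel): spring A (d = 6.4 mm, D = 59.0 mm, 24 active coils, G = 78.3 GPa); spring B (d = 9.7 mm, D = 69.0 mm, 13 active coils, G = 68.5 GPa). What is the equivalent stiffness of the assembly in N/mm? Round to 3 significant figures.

k_A = Gd⁴/(8D³N_a) = (78.3×10³)(6.4⁴)/(8·59.0³·24) = 3.3314 N/mm
k_B = Gd⁴/(8D³N_a) = (68.5×10³)(9.7⁴)/(8·69.0³·13) = 17.75 N/mm
Parallel: k_eq = 3.3314 + 17.75 = 21.081 N/mm

21.1 N/mm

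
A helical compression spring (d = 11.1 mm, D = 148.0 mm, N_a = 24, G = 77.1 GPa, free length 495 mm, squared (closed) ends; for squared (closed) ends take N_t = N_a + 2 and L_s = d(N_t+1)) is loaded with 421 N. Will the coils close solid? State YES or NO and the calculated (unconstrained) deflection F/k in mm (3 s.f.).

YES, δ = 224 mm

k = Gd⁴/(8D³N_a) = (77.1×10³)(11.1⁴)/(8·148.0³·24) = 1.8804 N/mm
N_t = 26; L_s = 11.1·27 = 299.7 mm; δ_solid = L₀ − L_s = 495 − 299.7 = 195.3 mm
δ = F/k = 421/1.8804 = 223.88 mm
δ ≥ δ_solid → spring goes solid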